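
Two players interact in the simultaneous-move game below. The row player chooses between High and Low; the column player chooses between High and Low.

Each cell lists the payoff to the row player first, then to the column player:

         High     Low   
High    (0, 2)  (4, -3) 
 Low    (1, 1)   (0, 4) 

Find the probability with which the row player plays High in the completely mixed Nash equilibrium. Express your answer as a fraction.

Let x be the probability that the row player plays High. In a completely mixed equilibrium, the column player must be indifferent between High and Low.
The column player's expected payoff from High is 2x + (1−x); from Low it is −3x + 4(1−x).
Setting these equal: x + 1 = −7x + 4, so x = 3/8.

3/8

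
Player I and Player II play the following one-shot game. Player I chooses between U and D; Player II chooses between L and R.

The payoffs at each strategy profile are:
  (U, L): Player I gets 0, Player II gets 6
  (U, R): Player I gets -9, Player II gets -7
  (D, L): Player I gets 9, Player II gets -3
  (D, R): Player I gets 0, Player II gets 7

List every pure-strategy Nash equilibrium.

(U, L): Player I prefers D (9 > 0) — not an equilibrium.
(U, R): Player I prefers D (0 > -9); Player II prefers L (6 > -7) — not an equilibrium.
(D, L): Player II prefers R (7 > -3) — not an equilibrium.
(D, R): Player I gets 0 ≥ -9 from U, and Player II gets 7 ≥ -3 from L — Nash equilibrium.

(D, R)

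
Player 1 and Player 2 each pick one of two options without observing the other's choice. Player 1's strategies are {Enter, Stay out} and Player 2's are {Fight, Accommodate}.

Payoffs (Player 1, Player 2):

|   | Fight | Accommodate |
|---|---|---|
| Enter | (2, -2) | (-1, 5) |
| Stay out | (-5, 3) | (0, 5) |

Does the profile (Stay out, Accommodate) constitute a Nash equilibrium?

At (Stay out, Accommodate), Player 1 earns 0; switching to Enter would give -1, so Player 1 has no profitable deviation.
Player 2 earns 5; switching to Fight would give 3, so Player 2 has no profitable deviation.
Neither player can gain by a unilateral deviation, so this profile is a Nash equilibrium.

Yes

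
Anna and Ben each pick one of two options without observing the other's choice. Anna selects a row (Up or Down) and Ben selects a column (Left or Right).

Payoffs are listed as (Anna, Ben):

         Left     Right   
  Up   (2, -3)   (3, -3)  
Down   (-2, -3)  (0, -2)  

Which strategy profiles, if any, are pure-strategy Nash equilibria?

(Up, Left) and (Up, Right)

(Up, Left): Anna gets 2 ≥ -2 from Down, and Ben gets -3 ≥ -3 from Right — Nash equilibrium.
(Up, Right): Anna gets 3 ≥ 0 from Down, and Ben gets -3 ≥ -3 from Left — Nash equilibrium.
(Down, Left): Anna prefers Up (2 > -2); Ben prefers Right (-2 > -3) — not an equilibrium.
(Down, Right): Anna prefers Up (3 > 0) — not an equilibrium.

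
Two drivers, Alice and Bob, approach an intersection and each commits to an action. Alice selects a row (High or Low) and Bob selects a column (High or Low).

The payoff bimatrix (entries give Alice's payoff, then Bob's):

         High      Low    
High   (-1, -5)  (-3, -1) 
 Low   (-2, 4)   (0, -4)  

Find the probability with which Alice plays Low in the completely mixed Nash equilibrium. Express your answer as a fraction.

Let x be the probability that Alice plays High. In a completely mixed equilibrium, Bob must be indifferent between High and Low.
Bob's expected payoff from High is −5x + 4(1−x); from Low it is −x − 4(1−x).
Setting these equal: −9x + 4 = 3x − 4, so x = 2/3.
Therefore Alice plays Low with probability 1 − 2/3 = 1/3.

1/3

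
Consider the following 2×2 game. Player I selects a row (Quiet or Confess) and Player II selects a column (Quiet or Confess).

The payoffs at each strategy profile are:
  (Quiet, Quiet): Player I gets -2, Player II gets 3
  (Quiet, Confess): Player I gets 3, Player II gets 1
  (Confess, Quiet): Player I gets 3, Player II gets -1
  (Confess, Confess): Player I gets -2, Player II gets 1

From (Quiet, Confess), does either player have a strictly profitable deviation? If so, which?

Player II

Player I at (Quiet, Confess) earns 3; deviating to Confess yields -2 — not better.
Player II earns 1; deviating to Quiet yields 3 — a strict improvement.
Only Player II has a strictly profitable deviation.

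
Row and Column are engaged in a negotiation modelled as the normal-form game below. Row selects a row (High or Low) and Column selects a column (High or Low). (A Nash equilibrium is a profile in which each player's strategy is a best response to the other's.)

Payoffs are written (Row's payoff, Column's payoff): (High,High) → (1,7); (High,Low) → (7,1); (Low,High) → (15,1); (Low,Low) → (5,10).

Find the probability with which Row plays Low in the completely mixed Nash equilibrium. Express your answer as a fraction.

2/5

Let r be the probability that Row plays High. In a completely mixed equilibrium, Column must be indifferent between High and Low.
Column's expected payoff from High is 7r + (1−r); from Low it is r + 10(1−r).
Setting these equal: 6r + 1 = −9r + 10, so r = 3/5.
Therefore Row plays Low with probability 1 − 3/5 = 2/5.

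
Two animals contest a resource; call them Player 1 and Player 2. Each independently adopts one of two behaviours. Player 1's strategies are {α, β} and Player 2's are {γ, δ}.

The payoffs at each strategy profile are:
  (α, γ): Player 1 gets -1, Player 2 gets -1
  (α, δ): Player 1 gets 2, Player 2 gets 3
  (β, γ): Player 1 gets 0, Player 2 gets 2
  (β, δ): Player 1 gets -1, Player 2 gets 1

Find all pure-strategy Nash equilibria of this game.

(α, γ): Player 1 prefers β (0 > -1); Player 2 prefers δ (3 > -1) — not an equilibrium.
(α, δ): Player 1 gets 2 ≥ -1 from β, and Player 2 gets 3 ≥ -1 from γ — Nash equilibrium.
(β, γ): Player 1 gets 0 ≥ -1 from α, and Player 2 gets 2 ≥ 1 from δ — Nash equilibrium.
(β, δ): Player 1 prefers α (2 > -1); Player 2 prefers γ (2 > 1) — not an equilibrium.

(α, δ) and (β, γ)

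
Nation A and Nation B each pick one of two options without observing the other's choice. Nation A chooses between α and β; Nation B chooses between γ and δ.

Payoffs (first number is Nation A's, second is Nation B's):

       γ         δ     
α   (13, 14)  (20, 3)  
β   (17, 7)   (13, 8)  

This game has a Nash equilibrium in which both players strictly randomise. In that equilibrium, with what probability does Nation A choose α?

Let r be the probability that Nation A plays α. In a completely mixed equilibrium, Nation B must be indifferent between γ and δ.
Nation B's expected payoff from γ is 14r + 7(1−r); from δ it is 3r + 8(1−r).
Setting these equal: 7r + 7 = −5r + 8, so r = 1/12.

1/12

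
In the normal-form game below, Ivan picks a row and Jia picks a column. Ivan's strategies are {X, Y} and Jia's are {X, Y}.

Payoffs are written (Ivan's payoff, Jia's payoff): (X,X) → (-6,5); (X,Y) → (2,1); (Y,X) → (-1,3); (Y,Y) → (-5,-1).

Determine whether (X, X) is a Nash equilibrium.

At (X, X), Ivan earns -6; switching to Y would give -1, so Ivan would deviate.
Jia earns 5; switching to Y would give 1, so Jia has no profitable deviation.
Since at least one player can profitably deviate, this is not a Nash equilibrium.

No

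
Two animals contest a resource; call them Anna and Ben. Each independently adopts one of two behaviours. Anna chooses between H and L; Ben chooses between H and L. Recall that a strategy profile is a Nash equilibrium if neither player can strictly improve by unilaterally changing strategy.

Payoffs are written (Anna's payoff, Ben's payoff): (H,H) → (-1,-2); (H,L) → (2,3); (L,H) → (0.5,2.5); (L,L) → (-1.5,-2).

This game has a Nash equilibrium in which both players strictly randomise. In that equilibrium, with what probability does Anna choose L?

10/19

Let x be the probability that Anna plays H. In a completely mixed equilibrium, Ben must be indifferent between H and L.
Ben's expected payoff from H is −2x + 2.5(1−x); from L it is 3x − 2(1−x).
Setting these equal: −4.5x + 2.5 = 5x − 2, so x = 9/19.
Therefore Anna plays L with probability 1 − 9/19 = 10/19.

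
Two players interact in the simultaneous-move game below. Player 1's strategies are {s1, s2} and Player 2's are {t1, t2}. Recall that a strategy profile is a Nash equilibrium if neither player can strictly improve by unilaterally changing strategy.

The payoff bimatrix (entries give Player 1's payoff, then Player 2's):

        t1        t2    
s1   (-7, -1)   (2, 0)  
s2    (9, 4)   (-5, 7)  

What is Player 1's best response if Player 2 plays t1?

Against t1, Player 1 earns -7 from s1 and 9 from s2.
So s2 is the best response.

s2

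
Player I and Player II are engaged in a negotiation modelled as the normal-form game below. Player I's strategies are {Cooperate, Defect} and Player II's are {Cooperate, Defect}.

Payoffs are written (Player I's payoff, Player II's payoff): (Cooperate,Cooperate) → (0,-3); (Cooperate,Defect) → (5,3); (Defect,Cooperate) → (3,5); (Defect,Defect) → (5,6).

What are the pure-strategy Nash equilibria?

(Cooperate, Defect) and (Defect, Defect)

(Cooperate, Cooperate): Player I prefers Defect (3 > 0); Player II prefers Defect (3 > -3) — not an equilibrium.
(Cooperate, Defect): Player I gets 5 ≥ 5 from Defect, and Player II gets 3 ≥ -3 from Cooperate — Nash equilibrium.
(Defect, Cooperate): Player II prefers Defect (6 > 5) — not an equilibrium.
(Defect, Defect): Player I gets 5 ≥ 5 from Cooperate, and Player II gets 6 ≥ 5 from Cooperate — Nash equilibrium.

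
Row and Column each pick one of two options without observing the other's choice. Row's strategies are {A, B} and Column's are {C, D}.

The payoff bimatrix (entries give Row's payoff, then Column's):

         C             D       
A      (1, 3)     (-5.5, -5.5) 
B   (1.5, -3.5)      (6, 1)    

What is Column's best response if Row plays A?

Against A, Column earns 3 from C and -5.5 from D.
So C is the best response.

C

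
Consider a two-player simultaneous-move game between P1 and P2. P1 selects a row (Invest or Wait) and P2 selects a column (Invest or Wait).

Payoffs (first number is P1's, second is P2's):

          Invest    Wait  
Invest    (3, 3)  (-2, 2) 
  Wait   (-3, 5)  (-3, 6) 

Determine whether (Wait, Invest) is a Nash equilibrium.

No

At (Wait, Invest), P1 earns -3; switching to Invest would give 3, so P1 would deviate.
P2 earns 5; switching to Wait would give 6, so P2 would deviate.
Since at least one player can profitably deviate, this is not a Nash equilibrium.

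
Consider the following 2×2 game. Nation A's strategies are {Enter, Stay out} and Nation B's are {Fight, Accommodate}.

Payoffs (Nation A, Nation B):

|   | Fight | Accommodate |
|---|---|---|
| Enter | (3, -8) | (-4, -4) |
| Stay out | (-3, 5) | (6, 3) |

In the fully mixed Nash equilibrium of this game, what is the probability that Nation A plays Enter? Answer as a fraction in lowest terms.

Let r be the probability that Nation A plays Enter. In a completely mixed equilibrium, Nation B must be indifferent between Fight and Accommodate.
Nation B's expected payoff from Fight is −8r + 5(1−r); from Accommodate it is −4r + 3(1−r).
Setting these equal: −13r + 5 = −7r + 3, so r = 1/3.

1/3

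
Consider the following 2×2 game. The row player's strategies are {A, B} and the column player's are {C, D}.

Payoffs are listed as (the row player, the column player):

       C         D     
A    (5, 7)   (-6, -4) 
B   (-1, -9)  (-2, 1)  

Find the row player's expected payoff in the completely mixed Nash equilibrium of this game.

First find q, the probability the column player plays C, from the row player's indifference between A and B: 5q − 6(1−q) = −q − 2(1−q), giving q = 2/5.
Since the row player is indifferent in equilibrium, the row player's expected payoff equals the payoff from either row against (2/5, 3/5). Using A: 5(2/5) − 6(3/5) = -8/5.

-8/5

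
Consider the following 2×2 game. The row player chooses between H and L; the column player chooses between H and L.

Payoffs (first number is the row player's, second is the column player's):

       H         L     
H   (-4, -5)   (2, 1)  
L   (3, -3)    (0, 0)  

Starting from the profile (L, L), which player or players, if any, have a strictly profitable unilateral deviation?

The row player at (L, L) earns 0; deviating to H yields 2 — a strict improvement.
The column player earns 0; deviating to H yields -3 — not better.
Only the row player has a strictly profitable deviation.

The row player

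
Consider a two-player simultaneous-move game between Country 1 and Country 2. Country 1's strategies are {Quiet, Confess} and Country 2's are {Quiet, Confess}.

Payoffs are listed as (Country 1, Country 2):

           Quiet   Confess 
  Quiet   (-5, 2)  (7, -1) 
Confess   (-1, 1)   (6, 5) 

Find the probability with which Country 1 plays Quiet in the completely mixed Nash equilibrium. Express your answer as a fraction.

4/7

Let p be the probability that Country 1 plays Quiet. In a completely mixed equilibrium, Country 2 must be indifferent between Quiet and Confess.
Country 2's expected payoff from Quiet is 2p + (1−p); from Confess it is −p + 5(1−p).
Setting these equal: p + 1 = −6p + 5, so p = 4/7.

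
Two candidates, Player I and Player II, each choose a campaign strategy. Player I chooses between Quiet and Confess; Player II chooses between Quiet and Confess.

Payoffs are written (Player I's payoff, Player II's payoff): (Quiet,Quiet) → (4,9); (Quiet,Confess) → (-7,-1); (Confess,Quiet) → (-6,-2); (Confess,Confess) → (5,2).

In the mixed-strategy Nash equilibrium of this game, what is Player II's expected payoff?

8/7

First find x, the probability Player I plays Quiet, from Player II's indifference between Quiet and Confess: 9x − 2(1−x) = −x + 2(1−x), giving x = 2/7.
Since Player II is indifferent in equilibrium, Player II's expected payoff equals the payoff from either column against (2/7, 5/7). Using Quiet: 9(2/7) − 2(5/7) = 8/7.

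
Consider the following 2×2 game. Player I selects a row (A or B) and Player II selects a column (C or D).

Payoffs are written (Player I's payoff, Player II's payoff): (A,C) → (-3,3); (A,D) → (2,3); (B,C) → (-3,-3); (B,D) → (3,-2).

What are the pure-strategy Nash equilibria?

(A, C) and (B, D)

(A, C): Player I gets -3 ≥ -3 from B, and Player II gets 3 ≥ 3 from D — Nash equilibrium.
(A, D): Player I prefers B (3 > 2) — not an equilibrium.
(B, C): Player II prefers D (-2 > -3) — not an equilibrium.
(B, D): Player I gets 3 ≥ 2 from A, and Player II gets -2 ≥ -3 from C — Nash equilibrium.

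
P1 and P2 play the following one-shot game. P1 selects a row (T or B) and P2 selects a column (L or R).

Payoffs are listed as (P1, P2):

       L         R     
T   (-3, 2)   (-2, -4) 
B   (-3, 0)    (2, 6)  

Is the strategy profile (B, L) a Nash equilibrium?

No

At (B, L), P1 earns -3; switching to T would give -3, so P1 has no profitable deviation.
P2 earns 0; switching to R would give 6, so P2 would deviate.
Since at least one player can profitably deviate, this is not a Nash equilibrium.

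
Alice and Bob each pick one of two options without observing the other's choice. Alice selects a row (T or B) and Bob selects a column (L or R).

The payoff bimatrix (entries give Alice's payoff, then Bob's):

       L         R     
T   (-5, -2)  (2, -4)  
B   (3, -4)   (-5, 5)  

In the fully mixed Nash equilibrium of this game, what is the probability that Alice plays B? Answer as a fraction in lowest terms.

Let r be the probability that Alice plays T. In a completely mixed equilibrium, Bob must be indifferent between L and R.
Bob's expected payoff from L is −2r − 4(1−r); from R it is −4r + 5(1−r).
Setting these equal: 2r − 4 = −9r + 5, so r = 9/11.
Therefore Alice plays B with probability 1 − 9/11 = 2/11.

2/11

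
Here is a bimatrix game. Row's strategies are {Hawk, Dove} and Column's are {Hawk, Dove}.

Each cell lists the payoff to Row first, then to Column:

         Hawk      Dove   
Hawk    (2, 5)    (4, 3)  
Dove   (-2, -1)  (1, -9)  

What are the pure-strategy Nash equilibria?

(Hawk, Hawk)

(Hawk, Hawk): Row gets 2 ≥ -2 from Dove, and Column gets 5 ≥ 3 from Dove — Nash equilibrium.
(Hawk, Dove): Column prefers Hawk (5 > 3) — not an equilibrium.
(Dove, Hawk): Row prefers Hawk (2 > -2) — not an equilibrium.
(Dove, Dove): Row prefers Hawk (4 > 1); Column prefers Hawk (-1 > -9) — not an equilibrium.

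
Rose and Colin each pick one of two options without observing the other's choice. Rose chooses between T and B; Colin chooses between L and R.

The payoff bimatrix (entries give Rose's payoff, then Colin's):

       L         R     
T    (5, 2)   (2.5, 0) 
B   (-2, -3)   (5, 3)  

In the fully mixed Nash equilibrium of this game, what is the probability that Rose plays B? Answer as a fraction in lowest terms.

1/4

Let r be the probability that Rose plays T. In a completely mixed equilibrium, Colin must be indifferent between L and R.
Colin's expected payoff from L is 2r − 3(1−r); from R it is 3(1−r).
Setting these equal: 5r − 3 = −3r + 3, so r = 3/4.
Therefore Rose plays B with probability 1 − 3/4 = 1/4.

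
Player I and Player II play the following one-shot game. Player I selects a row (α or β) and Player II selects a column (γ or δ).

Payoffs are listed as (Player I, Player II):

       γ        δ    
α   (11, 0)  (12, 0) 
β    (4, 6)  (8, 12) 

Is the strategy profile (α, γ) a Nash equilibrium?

At (α, γ), Player I earns 11; switching to β would give 4, so Player I has no profitable deviation.
Player II earns 0; switching to δ would give 0, so Player II has no profitable deviation.
Neither player can gain by a unilateral deviation, so this profile is a Nash equilibrium.

Yes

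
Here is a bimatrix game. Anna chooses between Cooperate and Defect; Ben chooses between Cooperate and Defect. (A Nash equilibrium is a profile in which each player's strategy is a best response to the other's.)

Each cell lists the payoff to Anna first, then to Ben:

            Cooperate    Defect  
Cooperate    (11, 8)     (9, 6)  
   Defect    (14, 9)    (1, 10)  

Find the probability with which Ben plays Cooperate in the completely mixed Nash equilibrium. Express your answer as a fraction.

8/11

Let y be the probability that Ben plays Cooperate. In a completely mixed equilibrium, Anna must be indifferent between Cooperate and Defect.
Anna's expected payoff from Cooperate is 11y + 9(1−y); from Defect it is 14y + (1−y).
Setting these equal: 2y + 9 = 13y + 1, so y = 8/11.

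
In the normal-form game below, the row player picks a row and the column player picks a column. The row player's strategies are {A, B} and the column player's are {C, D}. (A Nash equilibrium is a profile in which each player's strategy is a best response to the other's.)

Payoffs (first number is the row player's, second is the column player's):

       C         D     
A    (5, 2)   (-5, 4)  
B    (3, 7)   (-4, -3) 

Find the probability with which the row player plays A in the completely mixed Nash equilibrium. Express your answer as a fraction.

Let r be the probability that the row player plays A. In a completely mixed equilibrium, the column player must be indifferent between C and D.
The column player's expected payoff from C is 2r + 7(1−r); from D it is 4r − 3(1−r).
Setting these equal: −5r + 7 = 7r − 3, so r = 5/6.

5/6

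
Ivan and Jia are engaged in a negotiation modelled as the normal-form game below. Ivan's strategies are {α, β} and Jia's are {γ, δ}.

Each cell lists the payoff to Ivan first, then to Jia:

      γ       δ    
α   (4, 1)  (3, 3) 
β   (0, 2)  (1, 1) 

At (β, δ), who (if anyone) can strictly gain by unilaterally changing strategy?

Ivan at (β, δ) earns 1; deviating to α yields 3 — a strict improvement.
Jia earns 1; deviating to γ yields 2 — a strict improvement.
Both Ivan and Jia have strictly profitable deviations.

Both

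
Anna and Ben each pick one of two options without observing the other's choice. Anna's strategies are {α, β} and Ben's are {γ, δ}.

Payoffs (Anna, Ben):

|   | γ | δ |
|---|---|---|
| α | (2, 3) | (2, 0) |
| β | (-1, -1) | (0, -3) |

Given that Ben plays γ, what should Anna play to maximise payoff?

α

Against γ, Anna earns 2 from α and -1 from β.
So α is the best response.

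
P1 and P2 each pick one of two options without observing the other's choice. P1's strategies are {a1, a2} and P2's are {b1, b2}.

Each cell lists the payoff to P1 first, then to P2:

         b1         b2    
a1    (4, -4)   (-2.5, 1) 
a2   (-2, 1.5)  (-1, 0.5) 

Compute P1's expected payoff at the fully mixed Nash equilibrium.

-6/5

First find q, the probability P2 plays b1, from P1's indifference between a1 and a2: 4q − 2.5(1−q) = −2q − (1−q), giving q = 1/5.
Since P1 is indifferent in equilibrium, P1's expected payoff equals the payoff from either row against (1/5, 4/5). Using a1: 4(1/5) − 2.5(4/5) = -6/5.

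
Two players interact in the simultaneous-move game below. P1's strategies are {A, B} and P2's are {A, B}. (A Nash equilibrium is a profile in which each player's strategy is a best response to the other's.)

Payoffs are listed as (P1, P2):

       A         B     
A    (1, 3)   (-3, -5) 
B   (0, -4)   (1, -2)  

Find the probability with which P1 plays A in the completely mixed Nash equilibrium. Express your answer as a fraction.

1/5

Let x be the probability that P1 plays A. In a completely mixed equilibrium, P2 must be indifferent between A and B.
P2's expected payoff from A is 3x − 4(1−x); from B it is −5x − 2(1−x).
Setting these equal: 7x − 4 = −3x − 2, so x = 1/5.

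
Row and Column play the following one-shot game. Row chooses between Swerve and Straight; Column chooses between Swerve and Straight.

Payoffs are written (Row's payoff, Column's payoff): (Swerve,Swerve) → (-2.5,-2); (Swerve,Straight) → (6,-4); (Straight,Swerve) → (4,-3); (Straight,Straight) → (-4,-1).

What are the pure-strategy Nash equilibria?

none

(Swerve, Swerve): Row prefers Straight (4 > -2.5) — not an equilibrium.
(Swerve, Straight): Column prefers Swerve (-2 > -4) — not an equilibrium.
(Straight, Swerve): Column prefers Straight (-1 > -3) — not an equilibrium.
(Straight, Straight): Row prefers Swerve (6 > -4) — not an equilibrium.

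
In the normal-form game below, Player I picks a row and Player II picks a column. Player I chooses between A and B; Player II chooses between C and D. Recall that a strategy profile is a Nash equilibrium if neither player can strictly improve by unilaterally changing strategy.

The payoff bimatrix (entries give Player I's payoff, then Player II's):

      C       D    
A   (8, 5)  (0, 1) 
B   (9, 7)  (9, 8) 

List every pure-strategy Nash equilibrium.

(B, D)

(A, C): Player I prefers B (9 > 8) — not an equilibrium.
(A, D): Player I prefers B (9 > 0); Player II prefers C (5 > 1) — not an equilibrium.
(B, C): Player II prefers D (8 > 7) — not an equilibrium.
(B, D): Player I gets 9 ≥ 0 from A, and Player II gets 8 ≥ 7 from C — Nash equilibrium.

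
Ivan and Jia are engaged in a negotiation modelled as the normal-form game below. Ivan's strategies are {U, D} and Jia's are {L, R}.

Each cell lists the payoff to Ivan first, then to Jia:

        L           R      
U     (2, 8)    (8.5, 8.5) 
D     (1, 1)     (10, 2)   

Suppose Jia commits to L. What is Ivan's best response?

Against L, Ivan earns 2 from U and 1 from D.
So U is the best response.

U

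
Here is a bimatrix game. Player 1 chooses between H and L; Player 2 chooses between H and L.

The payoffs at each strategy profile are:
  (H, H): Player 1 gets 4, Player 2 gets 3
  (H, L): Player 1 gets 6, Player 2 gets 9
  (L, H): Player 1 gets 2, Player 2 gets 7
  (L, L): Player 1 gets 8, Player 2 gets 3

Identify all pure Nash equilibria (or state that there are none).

none

(H, H): Player 2 prefers L (9 > 3) — not an equilibrium.
(H, L): Player 1 prefers L (8 > 6) — not an equilibrium.
(L, H): Player 1 prefers H (4 > 2) — not an equilibrium.
(L, L): Player 2 prefers H (7 > 3) — not an equilibrium.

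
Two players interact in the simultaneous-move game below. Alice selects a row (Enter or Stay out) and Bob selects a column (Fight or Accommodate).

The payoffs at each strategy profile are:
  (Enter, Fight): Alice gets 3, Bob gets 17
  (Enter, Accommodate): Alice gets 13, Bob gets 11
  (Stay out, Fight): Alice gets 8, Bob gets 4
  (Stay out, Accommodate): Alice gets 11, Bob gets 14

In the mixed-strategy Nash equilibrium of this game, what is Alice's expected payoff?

71/7

First find q, the probability Bob plays Fight, from Alice's indifference between Enter and Stay out: 3q + 13(1−q) = 8q + 11(1−q), giving q = 2/7.
Since Alice is indifferent in equilibrium, Alice's expected payoff equals the payoff from either row against (2/7, 5/7). Using Enter: 3(2/7) + 13(5/7) = 71/7.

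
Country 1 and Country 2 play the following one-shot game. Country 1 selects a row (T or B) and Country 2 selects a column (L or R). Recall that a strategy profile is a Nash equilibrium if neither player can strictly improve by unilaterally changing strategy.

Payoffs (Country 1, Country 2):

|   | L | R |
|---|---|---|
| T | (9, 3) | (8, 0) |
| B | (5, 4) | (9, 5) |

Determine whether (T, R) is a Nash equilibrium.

No

At (T, R), Country 1 earns 8; switching to B would give 9, so Country 1 would deviate.
Country 2 earns 0; switching to L would give 3, so Country 2 would deviate.
Since at least one player can profitably deviate, this is not a Nash equilibrium.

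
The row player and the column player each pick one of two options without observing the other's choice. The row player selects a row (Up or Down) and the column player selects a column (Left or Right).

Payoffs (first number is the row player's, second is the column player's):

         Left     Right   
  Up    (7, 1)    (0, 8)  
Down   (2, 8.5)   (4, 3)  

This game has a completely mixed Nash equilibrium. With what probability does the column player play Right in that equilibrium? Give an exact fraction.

5/9

Let y be the probability that the column player plays Left. In a completely mixed equilibrium, the row player must be indifferent between Up and Down.
The row player's expected payoff from Up is 7y; from Down it is 2y + 4(1−y).
Setting these equal: 7y = −2y + 4, so y = 4/9.
Therefore the column player plays Right with probability 1 − 4/9 = 5/9.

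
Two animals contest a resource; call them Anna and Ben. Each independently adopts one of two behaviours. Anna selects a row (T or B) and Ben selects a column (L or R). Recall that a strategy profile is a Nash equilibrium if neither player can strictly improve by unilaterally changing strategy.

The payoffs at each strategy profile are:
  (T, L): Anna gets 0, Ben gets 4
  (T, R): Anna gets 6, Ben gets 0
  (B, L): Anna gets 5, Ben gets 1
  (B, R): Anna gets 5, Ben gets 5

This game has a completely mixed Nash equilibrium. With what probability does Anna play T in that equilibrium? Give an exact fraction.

Let r be the probability that Anna plays T. In a completely mixed equilibrium, Ben must be indifferent between L and R.
Ben's expected payoff from L is 4r + (1−r); from R it is 5(1−r).
Setting these equal: 3r + 1 = −5r + 5, so r = 1/2.

1/2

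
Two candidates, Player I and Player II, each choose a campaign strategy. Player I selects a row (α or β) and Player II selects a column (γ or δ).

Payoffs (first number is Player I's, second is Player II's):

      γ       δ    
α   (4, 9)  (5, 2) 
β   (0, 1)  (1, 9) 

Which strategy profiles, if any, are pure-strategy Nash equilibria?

(α, γ): Player I gets 4 ≥ 0 from β, and Player II gets 9 ≥ 2 from δ — Nash equilibrium.
(α, δ): Player II prefers γ (9 > 2) — not an equilibrium.
(β, γ): Player I prefers α (4 > 0); Player II prefers δ (9 > 1) — not an equilibrium.
(β, δ): Player I prefers α (5 > 1) — not an equilibrium.

(α, γ)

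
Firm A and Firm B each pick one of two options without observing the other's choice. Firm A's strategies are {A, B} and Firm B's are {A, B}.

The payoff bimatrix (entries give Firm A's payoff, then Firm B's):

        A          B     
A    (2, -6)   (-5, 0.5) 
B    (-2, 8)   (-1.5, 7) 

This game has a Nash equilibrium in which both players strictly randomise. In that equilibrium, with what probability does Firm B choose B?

Let c be the probability that Firm B plays A. In a completely mixed equilibrium, Firm A must be indifferent between A and B.
Firm A's expected payoff from A is 2c − 5(1−c); from B it is −2c − 1.5(1−c).
Setting these equal: 7c − 5 = −0.5c − 1.5, so c = 7/15.
Therefore Firm B plays B with probability 1 − 7/15 = 8/15.

8/15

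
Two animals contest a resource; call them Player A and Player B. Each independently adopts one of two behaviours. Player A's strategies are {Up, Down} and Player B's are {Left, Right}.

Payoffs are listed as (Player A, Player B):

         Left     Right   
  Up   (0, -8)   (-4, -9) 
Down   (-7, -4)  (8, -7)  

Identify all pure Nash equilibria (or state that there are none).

(Up, Left): Player A gets 0 ≥ -7 from Down, and Player B gets -8 ≥ -9 from Right — Nash equilibrium.
(Up, Right): Player A prefers Down (8 > -4); Player B prefers Left (-8 > -9) — not an equilibrium.
(Down, Left): Player A prefers Up (0 > -7) — not an equilibrium.
(Down, Right): Player B prefers Left (-4 > -7) — not an equilibrium.

(Up, Left)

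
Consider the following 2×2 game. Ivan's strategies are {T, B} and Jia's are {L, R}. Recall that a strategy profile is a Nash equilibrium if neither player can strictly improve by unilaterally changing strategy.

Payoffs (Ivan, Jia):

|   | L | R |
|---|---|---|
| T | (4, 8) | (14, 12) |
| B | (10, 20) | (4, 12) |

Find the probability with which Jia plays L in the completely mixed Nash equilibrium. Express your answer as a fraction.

Let q be the probability that Jia plays L. In a completely mixed equilibrium, Ivan must be indifferent between T and B.
Ivan's expected payoff from T is 4q + 14(1−q); from B it is 10q + 4(1−q).
Setting these equal: −10q + 14 = 6q + 4, so q = 5/8.

5/8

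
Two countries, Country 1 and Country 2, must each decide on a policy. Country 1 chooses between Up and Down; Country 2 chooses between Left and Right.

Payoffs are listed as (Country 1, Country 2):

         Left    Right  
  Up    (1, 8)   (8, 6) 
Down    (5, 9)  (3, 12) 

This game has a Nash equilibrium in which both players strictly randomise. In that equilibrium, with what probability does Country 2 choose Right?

4/9

Let y be the probability that Country 2 plays Left. In a completely mixed equilibrium, Country 1 must be indifferent between Up and Down.
Country 1's expected payoff from Up is y + 8(1−y); from Down it is 5y + 3(1−y).
Setting these equal: −7y + 8 = 2y + 3, so y = 5/9.
Therefore Country 2 plays Right with probability 1 − 5/9 = 4/9.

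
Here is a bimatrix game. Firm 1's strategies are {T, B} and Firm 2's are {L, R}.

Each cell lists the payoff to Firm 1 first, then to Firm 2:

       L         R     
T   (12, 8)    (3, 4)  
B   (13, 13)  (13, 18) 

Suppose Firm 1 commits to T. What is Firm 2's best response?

L

Against T, Firm 2 earns 8 from L and 4 from R.
So L is the best response.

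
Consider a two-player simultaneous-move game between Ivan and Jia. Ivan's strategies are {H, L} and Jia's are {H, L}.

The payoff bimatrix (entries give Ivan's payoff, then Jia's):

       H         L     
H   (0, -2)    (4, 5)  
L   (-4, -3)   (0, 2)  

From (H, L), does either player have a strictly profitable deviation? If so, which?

Neither

Ivan at (H, L) earns 4; deviating to L yields 0 — not better.
Jia earns 5; deviating to H yields -2 — not better.
Neither player can strictly improve; the profile is a Nash equilibrium.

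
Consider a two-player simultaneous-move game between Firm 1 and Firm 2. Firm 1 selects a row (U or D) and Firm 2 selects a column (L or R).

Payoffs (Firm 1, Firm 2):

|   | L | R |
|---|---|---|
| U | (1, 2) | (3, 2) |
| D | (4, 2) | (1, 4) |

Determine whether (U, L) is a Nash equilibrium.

No

At (U, L), Firm 1 earns 1; switching to D would give 4, so Firm 1 would deviate.
Firm 2 earns 2; switching to R would give 2, so Firm 2 has no profitable deviation.
Since at least one player can profitably deviate, this is not a Nash equilibrium.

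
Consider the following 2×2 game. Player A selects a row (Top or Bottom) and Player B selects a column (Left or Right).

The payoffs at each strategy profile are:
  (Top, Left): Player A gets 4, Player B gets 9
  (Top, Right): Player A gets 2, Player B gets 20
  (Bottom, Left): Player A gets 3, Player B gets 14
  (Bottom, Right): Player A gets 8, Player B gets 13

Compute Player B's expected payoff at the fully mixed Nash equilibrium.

163/12

First find x, the probability Player A plays Top, from Player B's indifference between Left and Right: 9x + 14(1−x) = 20x + 13(1−x), giving x = 1/12.
Since Player B is indifferent in equilibrium, Player B's expected payoff equals the payoff from either column against (1/12, 11/12). Using Left: 9(1/12) + 14(11/12) = 163/12.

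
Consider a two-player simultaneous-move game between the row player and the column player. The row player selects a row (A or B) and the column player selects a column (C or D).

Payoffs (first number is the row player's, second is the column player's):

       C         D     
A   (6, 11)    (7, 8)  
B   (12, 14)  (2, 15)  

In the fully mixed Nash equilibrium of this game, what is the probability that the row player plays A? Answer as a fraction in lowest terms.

1/4

Let r be the probability that the row player plays A. In a completely mixed equilibrium, the column player must be indifferent between C and D.
The column player's expected payoff from C is 11r + 14(1−r); from D it is 8r + 15(1−r).
Setting these equal: −3r + 14 = −7r + 15, so r = 1/4.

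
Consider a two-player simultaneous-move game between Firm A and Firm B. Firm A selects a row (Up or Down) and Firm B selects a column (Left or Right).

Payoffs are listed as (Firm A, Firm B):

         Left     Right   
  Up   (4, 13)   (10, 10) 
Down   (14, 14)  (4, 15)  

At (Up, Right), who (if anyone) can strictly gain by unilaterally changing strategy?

Firm A at (Up, Right) earns 10; deviating to Down yields 4 — not better.
Firm B earns 10; deviating to Left yields 13 — a strict improvement.
Only Firm B has a strictly profitable deviation.

Firm B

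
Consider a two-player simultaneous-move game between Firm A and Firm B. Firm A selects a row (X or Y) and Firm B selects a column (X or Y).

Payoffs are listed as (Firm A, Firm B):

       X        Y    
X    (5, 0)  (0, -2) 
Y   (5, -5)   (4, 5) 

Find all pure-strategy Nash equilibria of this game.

(X, X) and (Y, Y)

(X, X): Firm A gets 5 ≥ 5 from Y, and Firm B gets 0 ≥ -2 from Y — Nash equilibrium.
(X, Y): Firm A prefers Y (4 > 0); Firm B prefers X (0 > -2) — not an equilibrium.
(Y, X): Firm B prefers Y (5 > -5) — not an equilibrium.
(Y, Y): Firm A gets 4 ≥ 0 from X, and Firm B gets 5 ≥ -5 from X — Nash equilibrium.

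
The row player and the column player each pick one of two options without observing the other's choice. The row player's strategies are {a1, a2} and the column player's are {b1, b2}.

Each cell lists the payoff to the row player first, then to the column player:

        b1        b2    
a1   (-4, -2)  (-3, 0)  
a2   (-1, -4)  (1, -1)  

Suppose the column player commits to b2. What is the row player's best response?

Against b2, the row player earns -3 from a1 and 1 from a2.
So a2 is the best response.

a2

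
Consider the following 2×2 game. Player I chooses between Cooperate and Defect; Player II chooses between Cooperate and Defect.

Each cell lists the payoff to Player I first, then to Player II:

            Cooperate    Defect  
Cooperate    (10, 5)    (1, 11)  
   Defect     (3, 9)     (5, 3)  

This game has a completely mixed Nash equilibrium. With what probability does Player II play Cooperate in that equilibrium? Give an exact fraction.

Let c be the probability that Player II plays Cooperate. In a completely mixed equilibrium, Player I must be indifferent between Cooperate and Defect.
Player I's expected payoff from Cooperate is 10c + (1−c); from Defect it is 3c + 5(1−c).
Setting these equal: 9c + 1 = −2c + 5, so c = 4/11.

4/11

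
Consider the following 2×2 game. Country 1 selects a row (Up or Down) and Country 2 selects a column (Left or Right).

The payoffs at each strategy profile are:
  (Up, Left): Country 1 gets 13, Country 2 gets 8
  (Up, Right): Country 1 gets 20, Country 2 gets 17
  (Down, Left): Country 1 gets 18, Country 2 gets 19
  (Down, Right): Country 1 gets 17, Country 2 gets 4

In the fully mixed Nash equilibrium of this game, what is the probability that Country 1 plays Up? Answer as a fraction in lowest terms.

5/8

Let x be the probability that Country 1 plays Up. In a completely mixed equilibrium, Country 2 must be indifferent between Left and Right.
Country 2's expected payoff from Left is 8x + 19(1−x); from Right it is 17x + 4(1−x).
Setting these equal: −11x + 19 = 13x + 4, so x = 5/8.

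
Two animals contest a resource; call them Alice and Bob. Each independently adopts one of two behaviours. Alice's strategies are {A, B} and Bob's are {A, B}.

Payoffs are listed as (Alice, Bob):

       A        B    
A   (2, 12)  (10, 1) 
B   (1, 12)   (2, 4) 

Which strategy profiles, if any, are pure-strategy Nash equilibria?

(A, A)

(A, A): Alice gets 2 ≥ 1 from B, and Bob gets 12 ≥ 1 from B — Nash equilibrium.
(A, B): Bob prefers A (12 > 1) — not an equilibrium.
(B, A): Alice prefers A (2 > 1) — not an equilibrium.
(B, B): Alice prefers A (10 > 2); Bob prefers A (12 > 4) — not an equilibrium.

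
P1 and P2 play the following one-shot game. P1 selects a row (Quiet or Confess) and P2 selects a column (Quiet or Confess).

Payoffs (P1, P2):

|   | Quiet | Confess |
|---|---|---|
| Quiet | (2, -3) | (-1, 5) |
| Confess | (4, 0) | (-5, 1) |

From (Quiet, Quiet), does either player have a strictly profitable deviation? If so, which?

Both

P1 at (Quiet, Quiet) earns 2; deviating to Confess yields 4 — a strict improvement.
P2 earns -3; deviating to Confess yields 5 — a strict improvement.
Both P1 and P2 have strictly profitable deviations.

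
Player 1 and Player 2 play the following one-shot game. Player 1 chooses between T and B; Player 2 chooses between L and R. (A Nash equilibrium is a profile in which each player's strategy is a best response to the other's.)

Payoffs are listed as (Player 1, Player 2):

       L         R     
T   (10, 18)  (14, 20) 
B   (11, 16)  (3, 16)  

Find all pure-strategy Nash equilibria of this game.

(T, L): Player 1 prefers B (11 > 10); Player 2 prefers R (20 > 18) — not an equilibrium.
(T, R): Player 1 gets 14 ≥ 3 from B, and Player 2 gets 20 ≥ 18 from L — Nash equilibrium.
(B, L): Player 1 gets 11 ≥ 10 from T, and Player 2 gets 16 ≥ 16 from R — Nash equilibrium.
(B, R): Player 1 prefers T (14 > 3) — not an equilibrium.

(T, R) and (B, L)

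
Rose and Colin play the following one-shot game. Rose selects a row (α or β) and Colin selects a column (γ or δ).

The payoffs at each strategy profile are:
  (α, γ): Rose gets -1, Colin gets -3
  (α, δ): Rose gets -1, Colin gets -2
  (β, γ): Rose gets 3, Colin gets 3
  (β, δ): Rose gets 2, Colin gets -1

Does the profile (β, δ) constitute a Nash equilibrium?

No

At (β, δ), Rose earns 2; switching to α would give -1, so Rose has no profitable deviation.
Colin earns -1; switching to γ would give 3, so Colin would deviate.
Since at least one player can profitably deviate, this is not a Nash equilibrium.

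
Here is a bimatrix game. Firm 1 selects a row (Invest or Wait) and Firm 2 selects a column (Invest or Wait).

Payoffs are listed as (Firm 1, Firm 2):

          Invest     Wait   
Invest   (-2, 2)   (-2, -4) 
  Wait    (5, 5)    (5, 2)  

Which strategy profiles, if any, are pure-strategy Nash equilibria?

(Invest, Invest): Firm 1 prefers Wait (5 > -2) — not an equilibrium.
(Invest, Wait): Firm 1 prefers Wait (5 > -2); Firm 2 prefers Invest (2 > -4) — not an equilibrium.
(Wait, Invest): Firm 1 gets 5 ≥ -2 from Invest, and Firm 2 gets 5 ≥ 2 from Wait — Nash equilibrium.
(Wait, Wait): Firm 2 prefers Invest (5 > 2) — not an equilibrium.

(Wait, Invest)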